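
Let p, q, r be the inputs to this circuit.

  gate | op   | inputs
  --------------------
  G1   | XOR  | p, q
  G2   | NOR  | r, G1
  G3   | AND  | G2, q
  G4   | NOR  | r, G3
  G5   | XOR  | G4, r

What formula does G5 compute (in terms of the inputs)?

(r NOR ((r NOR (p XOR q)) AND q)) XOR r

G1 = p XOR q
G2 = r NOR G1 = r NOR (p XOR q)
G3 = G2 AND q = (r NOR (p XOR q)) AND q
G4 = r NOR G3 = r NOR ((r NOR (p XOR q)) AND q)
G5 = G4 XOR r = (r NOR ((r NOR (p XOR q)) AND q)) XOR r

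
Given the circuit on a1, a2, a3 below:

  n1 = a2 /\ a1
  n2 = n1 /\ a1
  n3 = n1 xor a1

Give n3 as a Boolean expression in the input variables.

(a2 /\ a1) xor a1

n1 = a2 /\ a1
n3 = n1 xor a1 = (a2 /\ a1) xor a1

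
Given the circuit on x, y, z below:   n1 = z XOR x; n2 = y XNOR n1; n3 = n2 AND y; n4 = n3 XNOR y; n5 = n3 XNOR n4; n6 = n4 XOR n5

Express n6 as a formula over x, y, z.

(((y XNOR (z XOR x)) AND y) XNOR y) XOR (((y XNOR (z XOR x)) AND y) XNOR (((y XNOR (z XOR x)) AND y) XNOR y))

n1 = z XOR x
n2 = y XNOR n1 = y XNOR (z XOR x)
n3 = n2 AND y = (y XNOR (z XOR x)) AND y
n4 = n3 XNOR y = ((y XNOR (z XOR x)) AND y) XNOR y
n5 = n3 XNOR n4 = ((y XNOR (z XOR x)) AND y) XNOR (((y XNOR (z XOR x)) AND y) XNOR y)
n6 = n4 XOR n5 = (((y XNOR (z XOR x)) AND y) XNOR y) XOR (((y XNOR (z XOR x)) AND y) XNOR (((y XNOR (z XOR x)) AND y) XNOR y))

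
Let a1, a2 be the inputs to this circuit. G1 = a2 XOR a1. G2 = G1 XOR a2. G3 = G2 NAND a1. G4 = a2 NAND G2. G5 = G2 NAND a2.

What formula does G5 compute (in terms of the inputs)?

((a2 XOR a1) XOR a2) NAND a2

G1 = a2 XOR a1
G2 = G1 XOR a2 = (a2 XOR a1) XOR a2
G5 = G2 NAND a2 = ((a2 XOR a1) XOR a2) NAND a2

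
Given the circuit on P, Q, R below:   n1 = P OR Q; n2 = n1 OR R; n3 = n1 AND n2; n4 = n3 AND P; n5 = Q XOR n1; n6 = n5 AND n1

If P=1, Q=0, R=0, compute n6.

n1 = 1 OR 0 = 1
n5 = 0 XOR 1 = 1
n6 = 1 AND 1 = 1

1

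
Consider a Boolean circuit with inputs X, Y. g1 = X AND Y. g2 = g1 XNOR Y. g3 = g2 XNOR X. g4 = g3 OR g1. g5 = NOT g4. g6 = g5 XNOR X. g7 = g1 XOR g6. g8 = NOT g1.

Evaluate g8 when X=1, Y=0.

g1 = 1 AND 0 = 0
g8 = NOT 0 = 1

1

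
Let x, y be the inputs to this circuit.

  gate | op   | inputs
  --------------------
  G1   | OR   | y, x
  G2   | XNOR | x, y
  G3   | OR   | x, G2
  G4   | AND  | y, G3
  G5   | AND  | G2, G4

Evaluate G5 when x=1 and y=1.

1

G2 = 1 XNOR 1 = 1
G3 = 1 OR 1 = 1
G4 = 1 AND 1 = 1
G5 = 1 AND 1 = 1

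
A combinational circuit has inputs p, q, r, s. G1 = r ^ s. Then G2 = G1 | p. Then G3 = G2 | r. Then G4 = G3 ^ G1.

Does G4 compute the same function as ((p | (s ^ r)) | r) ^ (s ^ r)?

G1 = r ^ s
G2 = G1 | p = (r ^ s) | p
G3 = G2 | r = ((r ^ s) | p) | r
G4 = G3 ^ G1 = (((r ^ s) | p) | r) ^ (r ^ s)
At p=0, q=0, r=0, s=0: circuit gives 0, formula gives 0.
At p=0, q=0, r=1, s=1: circuit gives 1, formula gives 1.
Agrees on all 16 inputs.

Yes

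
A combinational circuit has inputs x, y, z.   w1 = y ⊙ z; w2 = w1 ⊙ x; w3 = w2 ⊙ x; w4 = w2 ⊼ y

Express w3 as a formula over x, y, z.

((y ⊙ z) ⊙ x) ⊙ x

w1 = y ⊙ z
w2 = w1 ⊙ x = (y ⊙ z) ⊙ x
w3 = w2 ⊙ x = ((y ⊙ z) ⊙ x) ⊙ x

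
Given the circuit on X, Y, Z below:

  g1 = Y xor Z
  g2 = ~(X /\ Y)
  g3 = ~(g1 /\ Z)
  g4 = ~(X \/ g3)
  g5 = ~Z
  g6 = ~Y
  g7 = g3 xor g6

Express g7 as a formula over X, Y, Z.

(~((Y xor Z) /\ Z)) xor ~Y

g1 = Y xor Z
g3 = ~(g1 /\ Z) = ~((Y xor Z) /\ Z)
g6 = ~Y
g7 = g3 xor g6 = (~((Y xor Z) /\ Z)) xor ~Y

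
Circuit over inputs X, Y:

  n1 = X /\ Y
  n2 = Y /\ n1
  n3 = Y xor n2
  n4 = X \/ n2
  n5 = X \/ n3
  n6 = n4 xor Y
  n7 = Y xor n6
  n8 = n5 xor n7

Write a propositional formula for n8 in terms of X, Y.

n1 = X /\ Y
n2 = Y /\ n1 = Y /\ (X /\ Y)
n3 = Y xor n2 = Y xor (Y /\ (X /\ Y))
n4 = X \/ n2 = X \/ (Y /\ (X /\ Y))
n5 = X \/ n3 = X \/ (Y xor (Y /\ (X /\ Y)))
n6 = n4 xor Y = (X \/ (Y /\ (X /\ Y))) xor Y
n7 = Y xor n6 = Y xor ((X \/ (Y /\ (X /\ Y))) xor Y)
n8 = n5 xor n7 = (X \/ (Y xor (Y /\ (X /\ Y)))) xor (Y xor ((X \/ (Y /\ (X /\ Y))) xor Y))

(X \/ (Y xor (Y /\ (X /\ Y)))) xor (Y xor ((X \/ (Y /\ (X /\ Y))) xor Y))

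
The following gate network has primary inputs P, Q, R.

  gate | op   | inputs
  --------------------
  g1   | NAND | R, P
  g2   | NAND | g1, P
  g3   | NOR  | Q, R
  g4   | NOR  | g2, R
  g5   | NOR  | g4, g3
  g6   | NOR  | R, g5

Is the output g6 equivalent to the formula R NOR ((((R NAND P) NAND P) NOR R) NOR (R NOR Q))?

Yes

g1 = R NAND P
g2 = g1 NAND P = (R NAND P) NAND P
g3 = Q NOR R
g4 = g2 NOR R = ((R NAND P) NAND P) NOR R
g5 = g4 NOR g3 = (((R NAND P) NAND P) NOR R) NOR (Q NOR R)
g6 = R NOR g5 = R NOR ((((R NAND P) NAND P) NOR R) NOR (Q NOR R))
At P=0, Q=0, R=1: circuit gives 0, formula gives 0.
At P=0, Q=0, R=0: circuit gives 1, formula gives 1.
Agrees on all 8 inputs.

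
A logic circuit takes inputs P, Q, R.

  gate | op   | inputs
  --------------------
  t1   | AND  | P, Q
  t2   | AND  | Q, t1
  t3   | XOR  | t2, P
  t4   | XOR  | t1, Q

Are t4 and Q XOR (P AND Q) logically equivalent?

t1 = P AND Q
t4 = t1 XOR Q = (P AND Q) XOR Q
At P=0, Q=0, R=0: circuit gives 0, formula gives 0.
At P=0, Q=1, R=0: circuit gives 1, formula gives 1.
Agrees on all 8 inputs.

Yes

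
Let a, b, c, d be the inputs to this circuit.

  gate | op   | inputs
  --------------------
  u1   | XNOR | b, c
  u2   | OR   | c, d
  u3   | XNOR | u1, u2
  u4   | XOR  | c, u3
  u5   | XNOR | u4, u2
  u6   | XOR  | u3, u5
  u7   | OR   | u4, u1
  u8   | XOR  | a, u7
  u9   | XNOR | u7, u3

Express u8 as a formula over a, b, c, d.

a XOR ((c XOR ((b XNOR c) XNOR (c OR d))) OR (b XNOR c))

u1 = b XNOR c
u2 = c OR d
u3 = u1 XNOR u2 = (b XNOR c) XNOR (c OR d)
u4 = c XOR u3 = c XOR ((b XNOR c) XNOR (c OR d))
u7 = u4 OR u1 = (c XOR ((b XNOR c) XNOR (c OR d))) OR (b XNOR c)
u8 = a XOR u7 = a XOR ((c XOR ((b XNOR c) XNOR (c OR d))) OR (b XNOR c))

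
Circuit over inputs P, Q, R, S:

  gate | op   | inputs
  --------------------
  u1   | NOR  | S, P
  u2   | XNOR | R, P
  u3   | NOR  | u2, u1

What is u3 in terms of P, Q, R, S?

u1 = S NOR P
u2 = R XNOR P
u3 = u2 NOR u1 = (R XNOR P) NOR (S NOR P)

(R XNOR P) NOR (S NOR P)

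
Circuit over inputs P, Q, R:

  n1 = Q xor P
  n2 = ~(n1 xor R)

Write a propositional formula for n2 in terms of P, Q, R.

n1 = Q xor P
n2 = ~(n1 xor R) = ~((Q xor P) xor R)

~((Q xor P) xor R)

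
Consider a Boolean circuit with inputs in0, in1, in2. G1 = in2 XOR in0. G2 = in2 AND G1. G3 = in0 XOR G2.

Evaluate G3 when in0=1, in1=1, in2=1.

1

G1 = 1 XOR 1 = 0
G2 = 1 AND 0 = 0
G3 = 1 XOR 0 = 1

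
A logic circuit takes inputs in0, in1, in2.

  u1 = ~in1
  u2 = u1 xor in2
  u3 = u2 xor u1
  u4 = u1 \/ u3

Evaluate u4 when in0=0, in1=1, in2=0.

u1 = ~1 = 0
u2 = 0 xor 0 = 0
u3 = 0 xor 0 = 0
u4 = 0 \/ 0 = 0

0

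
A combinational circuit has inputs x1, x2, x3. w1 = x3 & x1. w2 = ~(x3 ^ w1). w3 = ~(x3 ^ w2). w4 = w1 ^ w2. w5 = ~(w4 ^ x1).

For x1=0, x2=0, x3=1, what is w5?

1

w1 = 1 & 0 = 0
w2 = ~(1 ^ 0) = 0
w4 = 0 ^ 0 = 0
w5 = ~(0 ^ 0) = 1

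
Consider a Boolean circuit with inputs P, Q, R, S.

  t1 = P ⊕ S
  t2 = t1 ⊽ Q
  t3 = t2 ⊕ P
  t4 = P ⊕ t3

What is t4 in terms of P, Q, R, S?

P ⊕ (((P ⊕ S) ⊽ Q) ⊕ P)

t1 = P ⊕ S
t2 = t1 ⊽ Q = (P ⊕ S) ⊽ Q
t3 = t2 ⊕ P = ((P ⊕ S) ⊽ Q) ⊕ P
t4 = P ⊕ t3 = P ⊕ (((P ⊕ S) ⊽ Q) ⊕ P)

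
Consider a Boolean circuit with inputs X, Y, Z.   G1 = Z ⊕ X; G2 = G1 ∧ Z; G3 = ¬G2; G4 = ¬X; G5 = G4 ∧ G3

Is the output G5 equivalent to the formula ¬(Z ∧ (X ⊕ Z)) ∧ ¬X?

Yes

G1 = Z ⊕ X
G2 = G1 ∧ Z = (Z ⊕ X) ∧ Z
G3 = ¬G2 = ¬((Z ⊕ X) ∧ Z)
G4 = ¬X
G5 = G4 ∧ G3 = ¬X ∧ ¬((Z ⊕ X) ∧ Z)
At X=0, Y=0, Z=1: circuit gives 0, formula gives 0.
At X=0, Y=0, Z=0: circuit gives 1, formula gives 1.
Agrees on all 8 inputs.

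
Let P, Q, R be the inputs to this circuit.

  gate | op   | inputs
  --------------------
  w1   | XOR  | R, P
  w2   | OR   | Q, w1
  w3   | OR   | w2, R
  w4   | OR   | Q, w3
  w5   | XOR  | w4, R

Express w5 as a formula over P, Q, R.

(Q OR ((Q OR (R XOR P)) OR R)) XOR R

w1 = R XOR P
w2 = Q OR w1 = Q OR (R XOR P)
w3 = w2 OR R = (Q OR (R XOR P)) OR R
w4 = Q OR w3 = Q OR ((Q OR (R XOR P)) OR R)
w5 = w4 XOR R = (Q OR ((Q OR (R XOR P)) OR R)) XOR R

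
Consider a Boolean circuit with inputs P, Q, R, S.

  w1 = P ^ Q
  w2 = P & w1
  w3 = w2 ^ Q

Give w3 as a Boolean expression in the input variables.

w1 = P ^ Q
w2 = P & w1 = P & (P ^ Q)
w3 = w2 ^ Q = (P & (P ^ Q)) ^ Q

(P & (P ^ Q)) ^ Q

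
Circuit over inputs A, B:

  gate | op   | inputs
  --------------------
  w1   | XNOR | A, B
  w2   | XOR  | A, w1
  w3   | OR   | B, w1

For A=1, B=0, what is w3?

0

w1 = 1 XNOR 0 = 0
w3 = 0 OR 0 = 0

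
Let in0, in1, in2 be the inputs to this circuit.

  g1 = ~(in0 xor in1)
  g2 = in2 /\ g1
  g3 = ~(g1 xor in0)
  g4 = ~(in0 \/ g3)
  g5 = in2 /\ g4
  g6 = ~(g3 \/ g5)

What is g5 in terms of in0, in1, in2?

g1 = ~(in0 xor in1)
g3 = ~(g1 xor in0) = ~((~(in0 xor in1)) xor in0)
g4 = ~(in0 \/ g3) = ~(in0 \/ (~((~(in0 xor in1)) xor in0)))
g5 = in2 /\ g4 = in2 /\ (~(in0 \/ (~((~(in0 xor in1)) xor in0))))

in2 /\ (~(in0 \/ (~((~(in0 xor in1)) xor in0))))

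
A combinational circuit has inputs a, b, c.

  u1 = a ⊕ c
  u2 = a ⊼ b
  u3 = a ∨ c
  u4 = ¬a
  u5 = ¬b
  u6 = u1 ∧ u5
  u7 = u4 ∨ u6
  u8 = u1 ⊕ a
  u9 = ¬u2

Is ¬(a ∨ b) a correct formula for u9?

No

u2 = a ⊼ b
u9 = ¬u2 = ¬(a ⊼ b)
At a=0, b=0, c=0: circuit gives 0, formula gives 1.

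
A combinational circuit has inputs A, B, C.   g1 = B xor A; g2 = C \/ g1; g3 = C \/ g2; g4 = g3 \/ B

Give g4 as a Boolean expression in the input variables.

(C \/ (C \/ (B xor A))) \/ B

g1 = B xor A
g2 = C \/ g1 = C \/ (B xor A)
g3 = C \/ g2 = C \/ (C \/ (B xor A))
g4 = g3 \/ B = (C \/ (C \/ (B xor A))) \/ B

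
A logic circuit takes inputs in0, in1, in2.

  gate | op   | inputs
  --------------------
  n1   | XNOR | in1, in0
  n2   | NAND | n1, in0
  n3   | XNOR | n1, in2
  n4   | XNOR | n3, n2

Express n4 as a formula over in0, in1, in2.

n1 = in1 XNOR in0
n2 = n1 NAND in0 = (in1 XNOR in0) NAND in0
n3 = n1 XNOR in2 = (in1 XNOR in0) XNOR in2
n4 = n3 XNOR n2 = ((in1 XNOR in0) XNOR in2) XNOR ((in1 XNOR in0) NAND in0)

((in1 XNOR in0) XNOR in2) XNOR ((in1 XNOR in0) NAND in0)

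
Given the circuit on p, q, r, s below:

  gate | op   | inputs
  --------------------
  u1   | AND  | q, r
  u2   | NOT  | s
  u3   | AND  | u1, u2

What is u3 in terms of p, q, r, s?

u1 = q AND r
u2 = NOT s
u3 = u1 AND u2 = (q AND r) AND NOT s

(q AND r) AND NOT s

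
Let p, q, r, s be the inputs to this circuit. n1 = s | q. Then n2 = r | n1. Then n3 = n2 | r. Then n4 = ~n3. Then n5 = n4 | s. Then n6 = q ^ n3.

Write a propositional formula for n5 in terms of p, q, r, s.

~((r | (s | q)) | r) | s

n1 = s | q
n2 = r | n1 = r | (s | q)
n3 = n2 | r = (r | (s | q)) | r
n4 = ~n3 = ~((r | (s | q)) | r)
n5 = n4 | s = ~((r | (s | q)) | r) | s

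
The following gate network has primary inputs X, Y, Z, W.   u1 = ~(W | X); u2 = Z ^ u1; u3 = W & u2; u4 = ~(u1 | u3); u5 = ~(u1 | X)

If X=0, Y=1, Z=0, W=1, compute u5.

1

u1 = ~(1 | 0) = 0
u5 = ~(0 | 0) = 1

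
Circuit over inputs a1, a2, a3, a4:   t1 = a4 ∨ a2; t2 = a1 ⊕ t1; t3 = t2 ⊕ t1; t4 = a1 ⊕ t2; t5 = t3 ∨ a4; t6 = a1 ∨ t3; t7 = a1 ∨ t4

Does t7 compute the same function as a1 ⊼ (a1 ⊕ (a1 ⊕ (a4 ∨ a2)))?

No

t1 = a4 ∨ a2
t2 = a1 ⊕ t1 = a1 ⊕ (a4 ∨ a2)
t4 = a1 ⊕ t2 = a1 ⊕ (a1 ⊕ (a4 ∨ a2))
t7 = a1 ∨ t4 = a1 ∨ (a1 ⊕ (a1 ⊕ (a4 ∨ a2)))
At a1=0, a2=0, a3=0, a4=0: circuit gives 0, formula gives 1.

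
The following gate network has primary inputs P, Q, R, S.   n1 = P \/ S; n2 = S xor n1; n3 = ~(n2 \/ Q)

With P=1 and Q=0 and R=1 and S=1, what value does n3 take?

1

n1 = 1 \/ 1 = 1
n2 = 1 xor 1 = 0
n3 = ~(0 \/ 0) = 1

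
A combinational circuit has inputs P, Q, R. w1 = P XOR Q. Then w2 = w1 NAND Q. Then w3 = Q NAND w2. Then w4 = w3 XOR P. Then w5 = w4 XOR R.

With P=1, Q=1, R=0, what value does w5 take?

1

w1 = 1 XOR 1 = 0
w2 = 0 NAND 1 = 1
w3 = 1 NAND 1 = 0
w4 = 0 XOR 1 = 1
w5 = 1 XOR 0 = 1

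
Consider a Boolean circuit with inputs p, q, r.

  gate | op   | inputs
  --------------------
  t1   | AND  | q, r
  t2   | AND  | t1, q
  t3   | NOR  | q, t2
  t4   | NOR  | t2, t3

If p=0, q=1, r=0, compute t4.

1

t1 = 1 AND 0 = 0
t2 = 0 AND 1 = 0
t3 = 1 NOR 0 = 0
t4 = 0 NOR 0 = 1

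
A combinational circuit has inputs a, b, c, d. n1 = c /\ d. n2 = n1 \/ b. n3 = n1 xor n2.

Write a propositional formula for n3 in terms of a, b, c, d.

n1 = c /\ d
n2 = n1 \/ b = (c /\ d) \/ b
n3 = n1 xor n2 = (c /\ d) xor ((c /\ d) \/ b)

(c /\ d) xor ((c /\ d) \/ b)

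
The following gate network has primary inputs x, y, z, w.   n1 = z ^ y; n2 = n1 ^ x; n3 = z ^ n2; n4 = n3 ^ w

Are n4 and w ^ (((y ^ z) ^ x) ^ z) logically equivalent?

n1 = z ^ y
n2 = n1 ^ x = (z ^ y) ^ x
n3 = z ^ n2 = z ^ ((z ^ y) ^ x)
n4 = n3 ^ w = (z ^ ((z ^ y) ^ x)) ^ w
At x=0, y=0, z=0, w=0: circuit gives 0, formula gives 0.
At x=0, y=0, z=0, w=1: circuit gives 1, formula gives 1.
Agrees on all 16 inputs.

Yes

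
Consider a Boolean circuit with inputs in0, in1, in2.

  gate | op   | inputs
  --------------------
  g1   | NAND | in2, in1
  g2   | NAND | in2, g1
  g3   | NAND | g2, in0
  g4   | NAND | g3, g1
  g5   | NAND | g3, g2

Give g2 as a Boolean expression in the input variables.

g1 = in2 NAND in1
g2 = in2 NAND g1 = in2 NAND (in2 NAND in1)

in2 NAND (in2 NAND in1)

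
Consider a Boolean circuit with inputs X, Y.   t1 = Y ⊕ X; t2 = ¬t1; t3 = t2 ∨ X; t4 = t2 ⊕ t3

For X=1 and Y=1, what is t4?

t1 = 1 ⊕ 1 = 0
t2 = ¬0 = 1
t3 = 1 ∨ 1 = 1
t4 = 1 ⊕ 1 = 0

0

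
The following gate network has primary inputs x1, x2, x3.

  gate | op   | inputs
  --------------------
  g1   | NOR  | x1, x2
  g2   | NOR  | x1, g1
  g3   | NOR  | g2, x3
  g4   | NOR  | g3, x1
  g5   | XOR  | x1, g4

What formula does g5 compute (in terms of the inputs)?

x1 XOR (((x1 NOR (x1 NOR x2)) NOR x3) NOR x1)

g1 = x1 NOR x2
g2 = x1 NOR g1 = x1 NOR (x1 NOR x2)
g3 = g2 NOR x3 = (x1 NOR (x1 NOR x2)) NOR x3
g4 = g3 NOR x1 = ((x1 NOR (x1 NOR x2)) NOR x3) NOR x1
g5 = x1 XOR g4 = x1 XOR (((x1 NOR (x1 NOR x2)) NOR x3) NOR x1)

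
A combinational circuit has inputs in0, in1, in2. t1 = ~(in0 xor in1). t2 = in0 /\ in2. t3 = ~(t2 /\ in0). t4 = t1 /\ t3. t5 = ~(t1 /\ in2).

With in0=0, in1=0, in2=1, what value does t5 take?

t1 = ~(0 xor 0) = 1
t5 = ~(1 /\ 1) = 0

0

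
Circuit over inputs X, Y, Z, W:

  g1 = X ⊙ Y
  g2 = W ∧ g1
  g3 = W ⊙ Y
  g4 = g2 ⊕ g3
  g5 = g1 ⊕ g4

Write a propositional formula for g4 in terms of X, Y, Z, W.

(W ∧ (X ⊙ Y)) ⊕ (W ⊙ Y)

g1 = X ⊙ Y
g2 = W ∧ g1 = W ∧ (X ⊙ Y)
g3 = W ⊙ Y
g4 = g2 ⊕ g3 = (W ∧ (X ⊙ Y)) ⊕ (W ⊙ Y)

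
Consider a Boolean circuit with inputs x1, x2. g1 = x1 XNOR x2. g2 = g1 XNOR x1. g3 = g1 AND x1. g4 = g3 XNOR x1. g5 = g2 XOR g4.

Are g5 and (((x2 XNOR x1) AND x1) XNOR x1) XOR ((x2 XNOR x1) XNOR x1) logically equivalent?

Yes

g1 = x1 XNOR x2
g2 = g1 XNOR x1 = (x1 XNOR x2) XNOR x1
g3 = g1 AND x1 = (x1 XNOR x2) AND x1
g4 = g3 XNOR x1 = ((x1 XNOR x2) AND x1) XNOR x1
g5 = g2 XOR g4 = ((x1 XNOR x2) XNOR x1) XOR (((x1 XNOR x2) AND x1) XNOR x1)
At x1=0, x2=1: circuit gives 0, formula gives 0.
At x1=0, x2=0: circuit gives 1, formula gives 1.
Agrees on all 4 inputs.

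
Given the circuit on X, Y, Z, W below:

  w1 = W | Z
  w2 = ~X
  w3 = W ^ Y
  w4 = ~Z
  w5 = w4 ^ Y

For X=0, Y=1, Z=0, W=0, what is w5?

w4 = ~0 = 1
w5 = 1 ^ 1 = 0

0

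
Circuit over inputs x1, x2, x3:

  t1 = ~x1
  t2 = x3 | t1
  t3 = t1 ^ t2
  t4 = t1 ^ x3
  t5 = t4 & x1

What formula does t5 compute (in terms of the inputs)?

(~x1 ^ x3) & x1

t1 = ~x1
t4 = t1 ^ x3 = ~x1 ^ x3
t5 = t4 & x1 = (~x1 ^ x3) & x1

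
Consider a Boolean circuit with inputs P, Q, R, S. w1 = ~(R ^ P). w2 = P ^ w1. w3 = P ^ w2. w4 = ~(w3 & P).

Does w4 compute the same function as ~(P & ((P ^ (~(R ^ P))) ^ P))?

w1 = ~(R ^ P)
w2 = P ^ w1 = P ^ (~(R ^ P))
w3 = P ^ w2 = P ^ (P ^ (~(R ^ P)))
w4 = ~(w3 & P) = ~((P ^ (P ^ (~(R ^ P)))) & P)
At P=1, Q=0, R=1, S=0: circuit gives 0, formula gives 0.
At P=0, Q=0, R=0, S=0: circuit gives 1, formula gives 1.
Agrees on all 16 inputs.

Yes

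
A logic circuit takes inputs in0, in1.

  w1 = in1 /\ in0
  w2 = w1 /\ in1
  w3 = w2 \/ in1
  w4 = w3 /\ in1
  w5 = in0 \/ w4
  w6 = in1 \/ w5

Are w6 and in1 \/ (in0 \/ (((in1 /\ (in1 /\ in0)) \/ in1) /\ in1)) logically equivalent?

w1 = in1 /\ in0
w2 = w1 /\ in1 = (in1 /\ in0) /\ in1
w3 = w2 \/ in1 = ((in1 /\ in0) /\ in1) \/ in1
w4 = w3 /\ in1 = (((in1 /\ in0) /\ in1) \/ in1) /\ in1
w5 = in0 \/ w4 = in0 \/ ((((in1 /\ in0) /\ in1) \/ in1) /\ in1)
w6 = in1 \/ w5 = in1 \/ (in0 \/ ((((in1 /\ in0) /\ in1) \/ in1) /\ in1))
At in0=0, in1=0: circuit gives 0, formula gives 0.
At in0=0, in1=1: circuit gives 1, formula gives 1.
Agrees on all 4 inputs.

Yes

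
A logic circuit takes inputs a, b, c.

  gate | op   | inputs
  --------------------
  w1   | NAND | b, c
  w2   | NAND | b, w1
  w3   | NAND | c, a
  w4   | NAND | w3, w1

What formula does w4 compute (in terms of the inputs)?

(c NAND a) NAND (b NAND c)

w1 = b NAND c
w3 = c NAND a
w4 = w3 NAND w1 = (c NAND a) NAND (b NAND c)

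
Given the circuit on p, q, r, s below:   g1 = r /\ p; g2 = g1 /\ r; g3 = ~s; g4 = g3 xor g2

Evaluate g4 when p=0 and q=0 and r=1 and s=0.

g1 = 1 /\ 0 = 0
g2 = 0 /\ 1 = 0
g3 = ~0 = 1
g4 = 1 xor 0 = 1

1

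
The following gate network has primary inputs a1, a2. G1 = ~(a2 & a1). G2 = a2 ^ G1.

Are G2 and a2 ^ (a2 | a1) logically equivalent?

G1 = ~(a2 & a1)
G2 = a2 ^ G1 = a2 ^ (~(a2 & a1))
At a1=0, a2=0: circuit gives 1, formula gives 0.

No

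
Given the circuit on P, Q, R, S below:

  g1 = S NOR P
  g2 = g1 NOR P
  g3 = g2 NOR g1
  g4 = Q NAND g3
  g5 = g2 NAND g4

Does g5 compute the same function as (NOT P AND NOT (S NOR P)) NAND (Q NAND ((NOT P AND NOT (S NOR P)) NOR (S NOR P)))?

Yes

g1 = S NOR P
g2 = g1 NOR P = (S NOR P) NOR P
g3 = g2 NOR g1 = ((S NOR P) NOR P) NOR (S NOR P)
g4 = Q NAND g3 = Q NAND (((S NOR P) NOR P) NOR (S NOR P))
g5 = g2 NAND g4 = ((S NOR P) NOR P) NAND (Q NAND (((S NOR P) NOR P) NOR (S NOR P)))
At P=0, Q=0, R=0, S=1: circuit gives 0, formula gives 0.
At P=0, Q=0, R=0, S=0: circuit gives 1, formula gives 1.
Agrees on all 16 inputs.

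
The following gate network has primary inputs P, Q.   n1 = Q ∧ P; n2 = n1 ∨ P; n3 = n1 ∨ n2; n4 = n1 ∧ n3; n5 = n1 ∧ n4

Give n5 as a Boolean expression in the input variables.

(Q ∧ P) ∧ ((Q ∧ P) ∧ ((Q ∧ P) ∨ ((Q ∧ P) ∨ P)))

n1 = Q ∧ P
n2 = n1 ∨ P = (Q ∧ P) ∨ P
n3 = n1 ∨ n2 = (Q ∧ P) ∨ ((Q ∧ P) ∨ P)
n4 = n1 ∧ n3 = (Q ∧ P) ∧ ((Q ∧ P) ∨ ((Q ∧ P) ∨ P))
n5 = n1 ∧ n4 = (Q ∧ P) ∧ ((Q ∧ P) ∧ ((Q ∧ P) ∨ ((Q ∧ P) ∨ P)))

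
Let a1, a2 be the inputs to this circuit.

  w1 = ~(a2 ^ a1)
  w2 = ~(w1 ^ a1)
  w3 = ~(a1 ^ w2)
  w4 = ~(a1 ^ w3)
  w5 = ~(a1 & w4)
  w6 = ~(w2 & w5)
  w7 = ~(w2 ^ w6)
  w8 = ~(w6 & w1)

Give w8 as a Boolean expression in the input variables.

~((~((~((~(a2 ^ a1)) ^ a1)) & (~(a1 & (~(a1 ^ (~(a1 ^ (~((~(a2 ^ a1)) ^ a1)))))))))) & (~(a2 ^ a1)))

w1 = ~(a2 ^ a1)
w2 = ~(w1 ^ a1) = ~((~(a2 ^ a1)) ^ a1)
w3 = ~(a1 ^ w2) = ~(a1 ^ (~((~(a2 ^ a1)) ^ a1)))
w4 = ~(a1 ^ w3) = ~(a1 ^ (~(a1 ^ (~((~(a2 ^ a1)) ^ a1)))))
w5 = ~(a1 & w4) = ~(a1 & (~(a1 ^ (~(a1 ^ (~((~(a2 ^ a1)) ^ a1)))))))
w6 = ~(w2 & w5) = ~((~((~(a2 ^ a1)) ^ a1)) & (~(a1 & (~(a1 ^ (~(a1 ^ (~((~(a2 ^ a1)) ^ a1)))))))))
w8 = ~(w6 & w1) = ~((~((~((~(a2 ^ a1)) ^ a1)) & (~(a1 & (~(a1 ^ (~(a1 ^ (~((~(a2 ^ a1)) ^ a1)))))))))) & (~(a2 ^ a1)))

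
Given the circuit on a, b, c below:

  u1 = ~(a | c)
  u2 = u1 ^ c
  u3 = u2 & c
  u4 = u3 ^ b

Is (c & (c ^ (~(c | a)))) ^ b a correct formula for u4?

u1 = ~(a | c)
u2 = u1 ^ c = (~(a | c)) ^ c
u3 = u2 & c = ((~(a | c)) ^ c) & c
u4 = u3 ^ b = (((~(a | c)) ^ c) & c) ^ b
At a=0, b=0, c=0: circuit gives 0, formula gives 0.
At a=0, b=0, c=1: circuit gives 1, formula gives 1.
Agrees on all 8 inputs.

Yes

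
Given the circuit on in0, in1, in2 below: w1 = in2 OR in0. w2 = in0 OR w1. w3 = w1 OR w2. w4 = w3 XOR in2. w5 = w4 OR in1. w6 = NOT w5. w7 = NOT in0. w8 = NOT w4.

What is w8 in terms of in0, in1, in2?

w1 = in2 OR in0
w2 = in0 OR w1 = in0 OR (in2 OR in0)
w3 = w1 OR w2 = (in2 OR in0) OR (in0 OR (in2 OR in0))
w4 = w3 XOR in2 = ((in2 OR in0) OR (in0 OR (in2 OR in0))) XOR in2
w8 = NOT w4 = NOT (((in2 OR in0) OR (in0 OR (in2 OR in0))) XOR in2)

NOT (((in2 OR in0) OR (in0 OR (in2 OR in0))) XOR in2)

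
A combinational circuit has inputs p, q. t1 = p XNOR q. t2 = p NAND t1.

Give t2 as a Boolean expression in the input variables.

t1 = p XNOR q
t2 = p NAND t1 = p NAND (p XNOR q)

p NAND (p XNOR q)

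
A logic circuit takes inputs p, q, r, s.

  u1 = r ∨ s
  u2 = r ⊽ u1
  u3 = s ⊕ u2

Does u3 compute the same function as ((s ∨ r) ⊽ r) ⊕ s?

u1 = r ∨ s
u2 = r ⊽ u1 = r ⊽ (r ∨ s)
u3 = s ⊕ u2 = s ⊕ (r ⊽ (r ∨ s))
At p=0, q=0, r=1, s=0: circuit gives 0, formula gives 0.
At p=0, q=0, r=0, s=0: circuit gives 1, formula gives 1.
Agrees on all 16 inputs.

Yes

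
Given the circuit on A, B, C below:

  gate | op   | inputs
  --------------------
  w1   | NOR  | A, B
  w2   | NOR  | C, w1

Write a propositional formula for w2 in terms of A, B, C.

C NOR (A NOR B)

w1 = A NOR B
w2 = C NOR w1 = C NOR (A NOR B)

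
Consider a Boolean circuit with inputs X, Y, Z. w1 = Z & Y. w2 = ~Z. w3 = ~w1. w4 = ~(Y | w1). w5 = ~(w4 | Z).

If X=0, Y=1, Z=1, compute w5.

0

w1 = 1 & 1 = 1
w4 = ~(1 | 1) = 0
w5 = ~(0 | 1) = 0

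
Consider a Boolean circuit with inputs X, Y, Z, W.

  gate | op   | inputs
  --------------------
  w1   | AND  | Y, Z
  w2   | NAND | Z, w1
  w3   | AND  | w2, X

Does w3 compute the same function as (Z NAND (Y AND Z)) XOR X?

w1 = Y AND Z
w2 = Z NAND w1 = Z NAND (Y AND Z)
w3 = w2 AND X = (Z NAND (Y AND Z)) AND X
At X=0, Y=0, Z=0, W=0: circuit gives 0, formula gives 1.

No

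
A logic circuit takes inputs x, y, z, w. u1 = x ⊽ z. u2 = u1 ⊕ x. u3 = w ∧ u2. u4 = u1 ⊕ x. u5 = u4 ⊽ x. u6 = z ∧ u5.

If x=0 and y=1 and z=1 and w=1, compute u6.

1

u1 = 0 ⊽ 1 = 0
u4 = 0 ⊕ 0 = 0
u5 = 0 ⊽ 0 = 1
u6 = 1 ∧ 1 = 1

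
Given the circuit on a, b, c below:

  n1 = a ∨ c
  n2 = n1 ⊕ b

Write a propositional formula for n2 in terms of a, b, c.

(a ∨ c) ⊕ b

n1 = a ∨ c
n2 = n1 ⊕ b = (a ∨ c) ⊕ b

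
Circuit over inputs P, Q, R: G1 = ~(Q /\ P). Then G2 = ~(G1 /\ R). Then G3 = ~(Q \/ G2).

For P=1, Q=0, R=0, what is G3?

G1 = ~(0 /\ 1) = 1
G2 = ~(1 /\ 0) = 1
G3 = ~(0 \/ 1) = 0

0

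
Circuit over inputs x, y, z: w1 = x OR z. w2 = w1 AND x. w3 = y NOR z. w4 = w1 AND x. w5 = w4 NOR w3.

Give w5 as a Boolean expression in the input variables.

w1 = x OR z
w3 = y NOR z
w4 = w1 AND x = (x OR z) AND x
w5 = w4 NOR w3 = ((x OR z) AND x) NOR (y NOR z)

((x OR z) AND x) NOR (y NOR z)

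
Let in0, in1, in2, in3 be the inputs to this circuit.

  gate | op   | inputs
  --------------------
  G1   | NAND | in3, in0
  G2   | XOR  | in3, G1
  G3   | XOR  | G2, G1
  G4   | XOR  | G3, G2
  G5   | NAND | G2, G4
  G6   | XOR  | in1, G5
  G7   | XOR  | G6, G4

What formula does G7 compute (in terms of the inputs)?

(in1 XOR ((in3 XOR (in3 NAND in0)) NAND (((in3 XOR (in3 NAND in0)) XOR (in3 NAND in0)) XOR (in3 XOR (in3 NAND in0))))) XOR (((in3 XOR (in3 NAND in0)) XOR (in3 NAND in0)) XOR (in3 XOR (in3 NAND in0)))

G1 = in3 NAND in0
G2 = in3 XOR G1 = in3 XOR (in3 NAND in0)
G3 = G2 XOR G1 = (in3 XOR (in3 NAND in0)) XOR (in3 NAND in0)
G4 = G3 XOR G2 = ((in3 XOR (in3 NAND in0)) XOR (in3 NAND in0)) XOR (in3 XOR (in3 NAND in0))
G5 = G2 NAND G4 = (in3 XOR (in3 NAND in0)) NAND (((in3 XOR (in3 NAND in0)) XOR (in3 NAND in0)) XOR (in3 XOR (in3 NAND in0)))
G6 = in1 XOR G5 = in1 XOR ((in3 XOR (in3 NAND in0)) NAND (((in3 XOR (in3 NAND in0)) XOR (in3 NAND in0)) XOR (in3 XOR (in3 NAND in0))))
G7 = G6 XOR G4 = (in1 XOR ((in3 XOR (in3 NAND in0)) NAND (((in3 XOR (in3 NAND in0)) XOR (in3 NAND in0)) XOR (in3 XOR (in3 NAND in0))))) XOR (((in3 XOR (in3 NAND in0)) XOR (in3 NAND in0)) XOR (in3 XOR (in3 NAND in0)))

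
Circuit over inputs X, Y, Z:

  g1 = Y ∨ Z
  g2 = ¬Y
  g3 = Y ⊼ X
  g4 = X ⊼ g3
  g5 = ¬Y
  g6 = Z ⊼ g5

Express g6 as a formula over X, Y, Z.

Z ⊼ ¬Y

g5 = ¬Y
g6 = Z ⊼ g5 = Z ⊼ ¬Y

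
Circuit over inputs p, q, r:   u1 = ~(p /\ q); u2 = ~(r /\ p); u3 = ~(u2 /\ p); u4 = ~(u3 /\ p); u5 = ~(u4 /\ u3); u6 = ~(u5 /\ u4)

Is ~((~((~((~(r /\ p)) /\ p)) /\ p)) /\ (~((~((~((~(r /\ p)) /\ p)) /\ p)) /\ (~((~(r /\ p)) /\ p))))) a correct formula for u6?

u2 = ~(r /\ p)
u3 = ~(u2 /\ p) = ~((~(r /\ p)) /\ p)
u4 = ~(u3 /\ p) = ~((~((~(r /\ p)) /\ p)) /\ p)
u5 = ~(u4 /\ u3) = ~((~((~((~(r /\ p)) /\ p)) /\ p)) /\ (~((~(r /\ p)) /\ p)))
u6 = ~(u5 /\ u4) = ~((~((~((~((~(r /\ p)) /\ p)) /\ p)) /\ (~((~(r /\ p)) /\ p)))) /\ (~((~((~(r /\ p)) /\ p)) /\ p)))
At p=1, q=0, r=0: circuit gives 0, formula gives 0.
At p=0, q=0, r=0: circuit gives 1, formula gives 1.
Agrees on all 8 inputs.

Yes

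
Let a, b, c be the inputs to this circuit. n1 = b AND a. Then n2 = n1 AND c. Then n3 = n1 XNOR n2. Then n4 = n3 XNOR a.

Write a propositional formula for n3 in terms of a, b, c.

(b AND a) XNOR ((b AND a) AND c)

n1 = b AND a
n2 = n1 AND c = (b AND a) AND c
n3 = n1 XNOR n2 = (b AND a) XNOR ((b AND a) AND c)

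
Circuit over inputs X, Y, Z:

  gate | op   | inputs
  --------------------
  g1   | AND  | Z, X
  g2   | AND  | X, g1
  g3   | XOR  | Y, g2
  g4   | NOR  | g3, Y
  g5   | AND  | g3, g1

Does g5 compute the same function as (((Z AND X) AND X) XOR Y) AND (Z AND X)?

g1 = Z AND X
g2 = X AND g1 = X AND (Z AND X)
g3 = Y XOR g2 = Y XOR (X AND (Z AND X))
g5 = g3 AND g1 = (Y XOR (X AND (Z AND X))) AND (Z AND X)
At X=0, Y=0, Z=0: circuit gives 0, formula gives 0.
At X=1, Y=0, Z=1: circuit gives 1, formula gives 1.
Agrees on all 8 inputs.

Yes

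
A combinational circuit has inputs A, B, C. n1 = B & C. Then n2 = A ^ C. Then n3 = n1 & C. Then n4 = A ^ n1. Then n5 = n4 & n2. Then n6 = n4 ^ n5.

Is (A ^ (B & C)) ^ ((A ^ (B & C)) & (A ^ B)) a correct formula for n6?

No

n1 = B & C
n2 = A ^ C
n4 = A ^ n1 = A ^ (B & C)
n5 = n4 & n2 = (A ^ (B & C)) & (A ^ C)
n6 = n4 ^ n5 = (A ^ (B & C)) ^ ((A ^ (B & C)) & (A ^ C))
At A=1, B=0, C=1: circuit gives 1, formula gives 0.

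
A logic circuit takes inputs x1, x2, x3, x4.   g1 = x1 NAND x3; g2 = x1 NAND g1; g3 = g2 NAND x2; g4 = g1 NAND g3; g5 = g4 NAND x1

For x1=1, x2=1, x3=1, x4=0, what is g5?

g1 = 1 NAND 1 = 0
g2 = 1 NAND 0 = 1
g3 = 1 NAND 1 = 0
g4 = 0 NAND 0 = 1
g5 = 1 NAND 1 = 0

0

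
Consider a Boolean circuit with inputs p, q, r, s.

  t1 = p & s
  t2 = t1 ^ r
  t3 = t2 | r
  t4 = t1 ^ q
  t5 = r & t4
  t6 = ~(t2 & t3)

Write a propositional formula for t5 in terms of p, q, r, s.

r & ((p & s) ^ q)

t1 = p & s
t4 = t1 ^ q = (p & s) ^ q
t5 = r & t4 = r & ((p & s) ^ q)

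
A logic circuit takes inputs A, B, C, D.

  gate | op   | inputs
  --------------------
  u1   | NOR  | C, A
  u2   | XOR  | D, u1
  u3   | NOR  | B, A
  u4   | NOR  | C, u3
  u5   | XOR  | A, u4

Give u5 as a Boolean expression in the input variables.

A XOR (C NOR (B NOR A))

u3 = B NOR A
u4 = C NOR u3 = C NOR (B NOR A)
u5 = A XOR u4 = A XOR (C NOR (B NOR A))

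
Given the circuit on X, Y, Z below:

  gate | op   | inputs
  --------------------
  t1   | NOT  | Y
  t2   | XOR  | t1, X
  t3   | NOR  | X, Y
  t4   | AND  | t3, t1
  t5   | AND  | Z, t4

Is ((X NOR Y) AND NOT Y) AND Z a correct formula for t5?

t1 = NOT Y
t3 = X NOR Y
t4 = t3 AND t1 = (X NOR Y) AND NOT Y
t5 = Z AND t4 = Z AND ((X NOR Y) AND NOT Y)
At X=0, Y=0, Z=0: circuit gives 0, formula gives 0.
At X=0, Y=0, Z=1: circuit gives 1, formula gives 1.
Agrees on all 8 inputs.

Yes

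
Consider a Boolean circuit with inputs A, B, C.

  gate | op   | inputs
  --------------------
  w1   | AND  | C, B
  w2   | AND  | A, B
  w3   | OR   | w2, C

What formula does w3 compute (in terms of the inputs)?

w2 = A AND B
w3 = w2 OR C = (A AND B) OR C

(A AND B) OR C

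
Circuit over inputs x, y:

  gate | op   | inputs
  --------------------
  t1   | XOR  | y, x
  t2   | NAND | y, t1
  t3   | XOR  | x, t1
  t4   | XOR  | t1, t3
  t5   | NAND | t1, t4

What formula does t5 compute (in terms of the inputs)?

(y XOR x) NAND ((y XOR x) XOR (x XOR (y XOR x)))

t1 = y XOR x
t3 = x XOR t1 = x XOR (y XOR x)
t4 = t1 XOR t3 = (y XOR x) XOR (x XOR (y XOR x))
t5 = t1 NAND t4 = (y XOR x) NAND ((y XOR x) XOR (x XOR (y XOR x)))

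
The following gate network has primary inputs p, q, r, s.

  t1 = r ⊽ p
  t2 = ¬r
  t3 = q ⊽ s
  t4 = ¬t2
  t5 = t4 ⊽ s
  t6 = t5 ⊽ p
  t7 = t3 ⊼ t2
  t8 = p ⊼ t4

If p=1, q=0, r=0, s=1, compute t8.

t2 = ¬0 = 1
t4 = ¬1 = 0
t8 = 1 ⊼ 0 = 1

1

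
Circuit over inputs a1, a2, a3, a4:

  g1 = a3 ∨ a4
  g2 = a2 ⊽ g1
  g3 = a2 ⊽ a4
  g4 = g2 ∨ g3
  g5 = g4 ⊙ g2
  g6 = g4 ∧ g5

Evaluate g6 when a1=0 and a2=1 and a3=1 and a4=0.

0

g1 = 1 ∨ 0 = 1
g2 = 1 ⊽ 1 = 0
g3 = 1 ⊽ 0 = 0
g4 = 0 ∨ 0 = 0
g5 = 0 ⊙ 0 = 1
g6 = 0 ∧ 1 = 0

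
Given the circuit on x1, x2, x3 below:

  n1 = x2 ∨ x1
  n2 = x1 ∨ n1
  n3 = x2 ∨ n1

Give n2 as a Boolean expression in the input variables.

x1 ∨ (x2 ∨ x1)

n1 = x2 ∨ x1
n2 = x1 ∨ n1 = x1 ∨ (x2 ∨ x1)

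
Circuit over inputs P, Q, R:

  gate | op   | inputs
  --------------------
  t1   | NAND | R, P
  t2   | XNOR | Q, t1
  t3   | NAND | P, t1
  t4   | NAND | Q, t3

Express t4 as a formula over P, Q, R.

t1 = R NAND P
t3 = P NAND t1 = P NAND (R NAND P)
t4 = Q NAND t3 = Q NAND (P NAND (R NAND P))

Q NAND (P NAND (R NAND P))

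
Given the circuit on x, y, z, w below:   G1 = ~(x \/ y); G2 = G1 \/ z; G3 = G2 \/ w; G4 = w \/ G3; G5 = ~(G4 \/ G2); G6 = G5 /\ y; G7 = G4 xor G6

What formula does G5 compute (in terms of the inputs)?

G1 = ~(x \/ y)
G2 = G1 \/ z = (~(x \/ y)) \/ z
G3 = G2 \/ w = ((~(x \/ y)) \/ z) \/ w
G4 = w \/ G3 = w \/ (((~(x \/ y)) \/ z) \/ w)
G5 = ~(G4 \/ G2) = ~((w \/ (((~(x \/ y)) \/ z) \/ w)) \/ ((~(x \/ y)) \/ z))

~((w \/ (((~(x \/ y)) \/ z) \/ w)) \/ ((~(x \/ y)) \/ z))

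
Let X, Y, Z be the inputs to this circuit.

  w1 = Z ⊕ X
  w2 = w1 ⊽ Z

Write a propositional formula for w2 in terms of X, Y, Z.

w1 = Z ⊕ X
w2 = w1 ⊽ Z = (Z ⊕ X) ⊽ Z

(Z ⊕ X) ⊽ Z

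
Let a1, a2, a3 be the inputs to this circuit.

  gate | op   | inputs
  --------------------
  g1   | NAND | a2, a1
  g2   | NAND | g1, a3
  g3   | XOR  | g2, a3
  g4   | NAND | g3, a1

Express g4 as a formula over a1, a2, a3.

g1 = a2 NAND a1
g2 = g1 NAND a3 = (a2 NAND a1) NAND a3
g3 = g2 XOR a3 = ((a2 NAND a1) NAND a3) XOR a3
g4 = g3 NAND a1 = (((a2 NAND a1) NAND a3) XOR a3) NAND a1

(((a2 NAND a1) NAND a3) XOR a3) NAND a1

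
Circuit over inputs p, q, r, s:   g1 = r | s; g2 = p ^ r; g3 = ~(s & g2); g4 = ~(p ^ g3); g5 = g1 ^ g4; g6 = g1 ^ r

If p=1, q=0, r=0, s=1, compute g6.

1

g1 = 0 | 1 = 1
g6 = 1 ^ 0 = 1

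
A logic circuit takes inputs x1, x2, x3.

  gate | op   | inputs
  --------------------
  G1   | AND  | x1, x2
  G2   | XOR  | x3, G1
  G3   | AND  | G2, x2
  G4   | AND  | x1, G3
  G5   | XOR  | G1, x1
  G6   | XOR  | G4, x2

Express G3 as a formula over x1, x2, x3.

(x3 XOR (x1 AND x2)) AND x2

G1 = x1 AND x2
G2 = x3 XOR G1 = x3 XOR (x1 AND x2)
G3 = G2 AND x2 = (x3 XOR (x1 AND x2)) AND x2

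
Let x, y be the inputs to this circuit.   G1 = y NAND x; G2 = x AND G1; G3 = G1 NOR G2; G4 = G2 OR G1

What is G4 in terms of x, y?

G1 = y NAND x
G2 = x AND G1 = x AND (y NAND x)
G4 = G2 OR G1 = (x AND (y NAND x)) OR (y NAND x)

(x AND (y NAND x)) OR (y NAND x)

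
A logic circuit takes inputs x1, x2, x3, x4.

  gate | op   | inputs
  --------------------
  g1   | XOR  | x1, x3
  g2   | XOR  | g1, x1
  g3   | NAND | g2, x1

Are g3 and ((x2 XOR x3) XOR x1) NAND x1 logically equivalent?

No

g1 = x1 XOR x3
g2 = g1 XOR x1 = (x1 XOR x3) XOR x1
g3 = g2 NAND x1 = ((x1 XOR x3) XOR x1) NAND x1
At x1=1, x2=0, x3=0, x4=0: circuit gives 1, formula gives 0.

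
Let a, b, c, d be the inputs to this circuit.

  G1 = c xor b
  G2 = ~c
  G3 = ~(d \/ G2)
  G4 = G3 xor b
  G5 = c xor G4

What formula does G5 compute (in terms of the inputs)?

c xor ((~(d \/ ~c)) xor b)

G2 = ~c
G3 = ~(d \/ G2) = ~(d \/ ~c)
G4 = G3 xor b = (~(d \/ ~c)) xor b
G5 = c xor G4 = c xor ((~(d \/ ~c)) xor b)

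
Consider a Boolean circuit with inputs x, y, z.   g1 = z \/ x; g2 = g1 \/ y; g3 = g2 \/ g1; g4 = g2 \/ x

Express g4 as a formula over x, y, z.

g1 = z \/ x
g2 = g1 \/ y = (z \/ x) \/ y
g4 = g2 \/ x = ((z \/ x) \/ y) \/ x

((z \/ x) \/ y) \/ x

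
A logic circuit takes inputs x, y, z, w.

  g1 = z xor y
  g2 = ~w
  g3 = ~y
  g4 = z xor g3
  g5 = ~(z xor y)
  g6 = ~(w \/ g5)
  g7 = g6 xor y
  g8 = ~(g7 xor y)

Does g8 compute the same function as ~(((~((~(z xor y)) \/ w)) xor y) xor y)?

g5 = ~(z xor y)
g6 = ~(w \/ g5) = ~(w \/ (~(z xor y)))
g7 = g6 xor y = (~(w \/ (~(z xor y)))) xor y
g8 = ~(g7 xor y) = ~(((~(w \/ (~(z xor y)))) xor y) xor y)
At x=0, y=0, z=1, w=0: circuit gives 0, formula gives 0.
At x=0, y=0, z=0, w=0: circuit gives 1, formula gives 1.
Agrees on all 16 inputs.

Yes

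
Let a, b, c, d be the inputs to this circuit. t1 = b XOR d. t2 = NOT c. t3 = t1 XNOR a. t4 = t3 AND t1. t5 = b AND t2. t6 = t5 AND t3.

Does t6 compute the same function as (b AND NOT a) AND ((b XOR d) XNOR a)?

t1 = b XOR d
t2 = NOT c
t3 = t1 XNOR a = (b XOR d) XNOR a
t5 = b AND t2 = b AND NOT c
t6 = t5 AND t3 = (b AND NOT c) AND ((b XOR d) XNOR a)
At a=0, b=1, c=1, d=1: circuit gives 0, formula gives 1.

No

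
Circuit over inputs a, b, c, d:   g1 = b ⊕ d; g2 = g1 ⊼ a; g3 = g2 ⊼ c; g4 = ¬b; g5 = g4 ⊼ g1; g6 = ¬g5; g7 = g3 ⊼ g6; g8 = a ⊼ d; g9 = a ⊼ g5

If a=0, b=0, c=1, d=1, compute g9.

1

g1 = 0 ⊕ 1 = 1
g4 = ¬0 = 1
g5 = 1 ⊼ 1 = 0
g9 = 0 ⊼ 0 = 1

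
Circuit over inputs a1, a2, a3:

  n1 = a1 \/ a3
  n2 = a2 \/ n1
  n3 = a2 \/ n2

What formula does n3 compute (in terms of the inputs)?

a2 \/ (a2 \/ (a1 \/ a3))

n1 = a1 \/ a3
n2 = a2 \/ n1 = a2 \/ (a1 \/ a3)
n3 = a2 \/ n2 = a2 \/ (a2 \/ (a1 \/ a3))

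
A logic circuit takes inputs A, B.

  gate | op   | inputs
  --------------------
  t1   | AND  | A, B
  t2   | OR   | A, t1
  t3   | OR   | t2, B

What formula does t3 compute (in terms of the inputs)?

t1 = A AND B
t2 = A OR t1 = A OR (A AND B)
t3 = t2 OR B = (A OR (A AND B)) OR B

(A OR (A AND B)) OR B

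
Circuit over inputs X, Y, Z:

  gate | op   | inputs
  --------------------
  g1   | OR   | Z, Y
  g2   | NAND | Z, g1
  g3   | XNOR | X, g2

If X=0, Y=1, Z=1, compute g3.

g1 = 1 OR 1 = 1
g2 = 1 NAND 1 = 0
g3 = 0 XNOR 0 = 1

1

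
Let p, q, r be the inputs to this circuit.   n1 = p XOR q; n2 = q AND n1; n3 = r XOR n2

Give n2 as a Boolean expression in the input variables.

q AND (p XOR q)

n1 = p XOR q
n2 = q AND n1 = q AND (p XOR q)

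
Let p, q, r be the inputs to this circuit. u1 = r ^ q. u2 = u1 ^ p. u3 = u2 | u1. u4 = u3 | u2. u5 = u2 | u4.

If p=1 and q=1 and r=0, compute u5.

1

u1 = 0 ^ 1 = 1
u2 = 1 ^ 1 = 0
u3 = 0 | 1 = 1
u4 = 1 | 0 = 1
u5 = 0 | 1 = 1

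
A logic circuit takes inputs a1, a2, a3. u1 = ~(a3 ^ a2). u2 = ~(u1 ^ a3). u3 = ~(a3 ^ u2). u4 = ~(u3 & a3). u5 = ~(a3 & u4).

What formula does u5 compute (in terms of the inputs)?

u1 = ~(a3 ^ a2)
u2 = ~(u1 ^ a3) = ~((~(a3 ^ a2)) ^ a3)
u3 = ~(a3 ^ u2) = ~(a3 ^ (~((~(a3 ^ a2)) ^ a3)))
u4 = ~(u3 & a3) = ~((~(a3 ^ (~((~(a3 ^ a2)) ^ a3)))) & a3)
u5 = ~(a3 & u4) = ~(a3 & (~((~(a3 ^ (~((~(a3 ^ a2)) ^ a3)))) & a3)))

~(a3 & (~((~(a3 ^ (~((~(a3 ^ a2)) ^ a3)))) & a3)))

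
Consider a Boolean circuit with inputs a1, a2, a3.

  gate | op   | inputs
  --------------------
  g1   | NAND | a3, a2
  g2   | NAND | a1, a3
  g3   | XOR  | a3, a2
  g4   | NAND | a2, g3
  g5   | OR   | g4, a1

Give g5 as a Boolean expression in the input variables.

(a2 NAND (a3 XOR a2)) OR a1

g3 = a3 XOR a2
g4 = a2 NAND g3 = a2 NAND (a3 XOR a2)
g5 = g4 OR a1 = (a2 NAND (a3 XOR a2)) OR a1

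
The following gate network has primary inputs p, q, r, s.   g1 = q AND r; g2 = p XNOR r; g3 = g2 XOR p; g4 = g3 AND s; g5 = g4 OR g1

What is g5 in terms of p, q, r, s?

g1 = q AND r
g2 = p XNOR r
g3 = g2 XOR p = (p XNOR r) XOR p
g4 = g3 AND s = ((p XNOR r) XOR p) AND s
g5 = g4 OR g1 = (((p XNOR r) XOR p) AND s) OR (q AND r)

(((p XNOR r) XOR p) AND s) OR (q AND r)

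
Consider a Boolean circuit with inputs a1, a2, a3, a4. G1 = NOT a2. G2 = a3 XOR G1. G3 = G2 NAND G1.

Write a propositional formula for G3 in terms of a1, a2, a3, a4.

(a3 XOR NOT a2) NAND NOT a2

G1 = NOT a2
G2 = a3 XOR G1 = a3 XOR NOT a2
G3 = G2 NAND G1 = (a3 XOR NOT a2) NAND NOT a2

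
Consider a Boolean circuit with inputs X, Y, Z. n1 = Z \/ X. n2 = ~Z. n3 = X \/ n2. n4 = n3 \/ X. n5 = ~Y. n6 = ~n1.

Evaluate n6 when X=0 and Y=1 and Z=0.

1

n1 = 0 \/ 0 = 0
n6 = ~0 = 1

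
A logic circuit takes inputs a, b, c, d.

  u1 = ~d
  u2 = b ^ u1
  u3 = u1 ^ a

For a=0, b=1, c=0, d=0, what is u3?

u1 = ~0 = 1
u3 = 1 ^ 0 = 1

1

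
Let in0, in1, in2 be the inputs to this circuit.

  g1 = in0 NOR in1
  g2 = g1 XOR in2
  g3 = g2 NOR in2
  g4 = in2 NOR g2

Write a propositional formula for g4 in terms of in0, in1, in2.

g1 = in0 NOR in1
g2 = g1 XOR in2 = (in0 NOR in1) XOR in2
g4 = in2 NOR g2 = in2 NOR ((in0 NOR in1) XOR in2)

in2 NOR ((in0 NOR in1) XOR in2)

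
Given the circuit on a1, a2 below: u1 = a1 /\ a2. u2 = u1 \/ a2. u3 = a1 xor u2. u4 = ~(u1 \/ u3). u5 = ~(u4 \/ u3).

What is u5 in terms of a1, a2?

u1 = a1 /\ a2
u2 = u1 \/ a2 = (a1 /\ a2) \/ a2
u3 = a1 xor u2 = a1 xor ((a1 /\ a2) \/ a2)
u4 = ~(u1 \/ u3) = ~((a1 /\ a2) \/ (a1 xor ((a1 /\ a2) \/ a2)))
u5 = ~(u4 \/ u3) = ~((~((a1 /\ a2) \/ (a1 xor ((a1 /\ a2) \/ a2)))) \/ (a1 xor ((a1 /\ a2) \/ a2)))

~((~((a1 /\ a2) \/ (a1 xor ((a1 /\ a2) \/ a2)))) \/ (a1 xor ((a1 /\ a2) \/ a2)))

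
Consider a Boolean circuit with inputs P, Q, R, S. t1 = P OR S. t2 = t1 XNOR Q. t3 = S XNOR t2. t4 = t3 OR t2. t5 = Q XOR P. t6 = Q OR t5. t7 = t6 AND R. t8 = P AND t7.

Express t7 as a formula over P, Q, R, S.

(Q OR (Q XOR P)) AND R

t5 = Q XOR P
t6 = Q OR t5 = Q OR (Q XOR P)
t7 = t6 AND R = (Q OR (Q XOR P)) AND R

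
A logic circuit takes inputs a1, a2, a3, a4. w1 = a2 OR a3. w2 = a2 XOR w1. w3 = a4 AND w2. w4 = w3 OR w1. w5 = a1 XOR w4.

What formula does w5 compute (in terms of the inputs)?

a1 XOR ((a4 AND (a2 XOR (a2 OR a3))) OR (a2 OR a3))

w1 = a2 OR a3
w2 = a2 XOR w1 = a2 XOR (a2 OR a3)
w3 = a4 AND w2 = a4 AND (a2 XOR (a2 OR a3))
w4 = w3 OR w1 = (a4 AND (a2 XOR (a2 OR a3))) OR (a2 OR a3)
w5 = a1 XOR w4 = a1 XOR ((a4 AND (a2 XOR (a2 OR a3))) OR (a2 OR a3))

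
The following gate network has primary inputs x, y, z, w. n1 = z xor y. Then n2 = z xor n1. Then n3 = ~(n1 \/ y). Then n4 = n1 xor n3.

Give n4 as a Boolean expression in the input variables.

(z xor y) xor (~((z xor y) \/ y))

n1 = z xor y
n3 = ~(n1 \/ y) = ~((z xor y) \/ y)
n4 = n1 xor n3 = (z xor y) xor (~((z xor y) \/ y))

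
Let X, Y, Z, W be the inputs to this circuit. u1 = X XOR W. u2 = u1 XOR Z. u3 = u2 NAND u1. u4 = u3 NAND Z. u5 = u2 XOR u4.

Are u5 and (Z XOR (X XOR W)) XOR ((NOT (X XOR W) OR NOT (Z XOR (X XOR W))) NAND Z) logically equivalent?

u1 = X XOR W
u2 = u1 XOR Z = (X XOR W) XOR Z
u3 = u2 NAND u1 = ((X XOR W) XOR Z) NAND (X XOR W)
u4 = u3 NAND Z = (((X XOR W) XOR Z) NAND (X XOR W)) NAND Z
u5 = u2 XOR u4 = ((X XOR W) XOR Z) XOR ((((X XOR W) XOR Z) NAND (X XOR W)) NAND Z)
At X=0, Y=0, Z=0, W=1: circuit gives 0, formula gives 0.
At X=0, Y=0, Z=0, W=0: circuit gives 1, formula gives 1.
Agrees on all 16 inputs.

Yes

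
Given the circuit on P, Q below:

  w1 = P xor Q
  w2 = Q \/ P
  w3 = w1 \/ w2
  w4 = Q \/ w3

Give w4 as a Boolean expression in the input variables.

w1 = P xor Q
w2 = Q \/ P
w3 = w1 \/ w2 = (P xor Q) \/ (Q \/ P)
w4 = Q \/ w3 = Q \/ ((P xor Q) \/ (Q \/ P))

Q \/ ((P xor Q) \/ (Q \/ P))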